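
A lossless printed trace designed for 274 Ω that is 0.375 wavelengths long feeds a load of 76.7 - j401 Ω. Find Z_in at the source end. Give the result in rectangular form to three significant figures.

Z_in ≈ 523 + j1140 Ω

βl = 2π × 0.375 = 135°
tan(βl) = tan(135°) = -1
Z_in = Z_0·(Z_L + jZ_0·tanβl)/(Z_0 + jZ_L·tanβl)
     = 274·(76.7 − j675)/(-127 − j76.7)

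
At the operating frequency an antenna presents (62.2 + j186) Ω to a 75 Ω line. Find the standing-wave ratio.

Γ = (Z_L − Z_0)/(Z_L + Z_0) = (-12.8 + j186)/(137.2 + j186)
|Γ| = 186/231 = 0.807
VSWR = (1 + |Γ|)/(1 − |Γ|) = 1.81/0.193

VSWR ≈ 9.34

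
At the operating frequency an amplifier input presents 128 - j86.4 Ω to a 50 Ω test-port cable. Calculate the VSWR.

VSWR ≈ 3.86

Γ = (Z_L − Z_0)/(Z_L + Z_0) = (78 − j86.4)/(178 − j86.4)
|Γ| = 116/198 = 0.588
VSWR = (1 + |Γ|)/(1 − |Γ|) = 1.59/0.412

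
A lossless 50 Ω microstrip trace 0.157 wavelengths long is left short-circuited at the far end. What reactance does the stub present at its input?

X_in ≈ 75.6 Ω (inductive)

βl = 2π × 0.157 = 56.5°
tan(βl) = 1.51
For a short-circuited stub, Z_in = jZ_0·tan(βl)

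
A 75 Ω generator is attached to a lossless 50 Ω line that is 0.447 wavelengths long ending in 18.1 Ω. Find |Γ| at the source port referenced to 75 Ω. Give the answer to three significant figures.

|Γ| ≈ 0.593

βl = 2π × 0.447 = 161°
tan(βl) = -0.346
Z_in = Z_0·(Z_L + jZ_0·tanβl)/(Z_0 + jZ_L·tanβl) = 20 − j14.8 Ω
Γ_s = (Z_in − Z_s)/(Z_in + Z_s) = (-55 − j14.8)/(95 − j14.8), |Γ_s| = 0.593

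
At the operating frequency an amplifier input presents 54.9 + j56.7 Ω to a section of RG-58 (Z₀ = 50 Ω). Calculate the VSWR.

VSWR ≈ 2.83

Γ = (Z_L − Z_0)/(Z_L + Z_0) = (4.9 + j56.7)/(104.9 + j56.7)
|Γ| = 56.9/119 = 0.477
VSWR = (1 + |Γ|)/(1 − |Γ|) = 1.48/0.523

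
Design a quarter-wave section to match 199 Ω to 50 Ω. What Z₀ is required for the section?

Z_qwt = √(Z_0·R_L) = √(50 × 199) = √9950

Z_qwt ≈ 99.7 Ω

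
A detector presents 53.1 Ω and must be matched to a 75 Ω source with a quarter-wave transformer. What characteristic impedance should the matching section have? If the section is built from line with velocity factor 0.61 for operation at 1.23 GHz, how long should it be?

Z_qwt ≈ 63.1 Ω; length ≈ 3.72 cm

Z_qwt = √(Z_0·R_L) = √(75 × 53.1) = √3982
λ = 0.61·c/f = 0.149 m, so l = λ/4 = 0.0372 m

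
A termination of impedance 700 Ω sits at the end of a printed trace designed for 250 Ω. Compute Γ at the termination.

Γ = 0.474

Γ = (Z_L − Z_0)/(Z_L + Z_0) = (700 − 250)/(700 + 250) = 450/950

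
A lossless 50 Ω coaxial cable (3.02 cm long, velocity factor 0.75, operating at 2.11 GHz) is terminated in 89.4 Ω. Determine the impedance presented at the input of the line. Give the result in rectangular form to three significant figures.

λ = v/f = 0.75·c / 2.11 GHz = 0.107 m
βl = 2π·l/λ = 2π × 0.283 = 102°
tan(βl) = tan(102°) = -4.72
Z_in = Z_0·(Z_L + jZ_0·tanβl)/(Z_0 + jZ_L·tanβl)
     = 50·(89.4 − j236)/(50 − j422)

Z_in ≈ 28.8 + j7.17 Ω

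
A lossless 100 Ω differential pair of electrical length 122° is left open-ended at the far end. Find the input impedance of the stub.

tan(βl) = -1.6
For an open-ended stub, Z_in = −jZ_0·cot(βl) = −jZ_0/tan(βl)

Z_in ≈ +j62.5 Ω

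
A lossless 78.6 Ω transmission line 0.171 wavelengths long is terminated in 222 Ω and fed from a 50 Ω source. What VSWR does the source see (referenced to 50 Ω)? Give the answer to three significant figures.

βl = 2π × 0.171 = 61.6°
tan(βl) = 1.85
Z_in = Z_0·(Z_L + jZ_0·tanβl)/(Z_0 + jZ_L·tanβl) = 34.7 − j35.9 Ω
Γ_s = (Z_in − Z_s)/(Z_in + Z_s) = (-15.3 − j35.9)/(84.7 − j35.9), |Γ_s| = 0.424
VSWR = (1 + |Γ_s|)/(1 − |Γ_s|)

VSWR ≈ 2.47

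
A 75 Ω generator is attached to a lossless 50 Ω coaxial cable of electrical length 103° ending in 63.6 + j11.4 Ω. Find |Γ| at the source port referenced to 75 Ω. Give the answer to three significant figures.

|Γ| ≈ 0.344

tan(βl) = -4.33
Z_in = Z_0·(Z_L + jZ_0·tanβl)/(Z_0 + jZ_L·tanβl) = 36.6 − j1.67 Ω
Γ_s = (Z_in − Z_s)/(Z_in + Z_s) = (-38.4 − j1.67)/(112 − j1.67), |Γ_s| = 0.344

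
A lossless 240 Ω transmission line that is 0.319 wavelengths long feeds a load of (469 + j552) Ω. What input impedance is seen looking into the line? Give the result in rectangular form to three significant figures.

Z_in ≈ 49.7 + j40.8 Ω

βl = 2π × 0.319 = 115°
tan(βl) = tan(115°) = -2.16
Z_in = Z_0·(Z_L + jZ_0·tanβl)/(Z_0 + jZ_L·tanβl)
     = 240·(469 + j33.5)/(1430 − j1010)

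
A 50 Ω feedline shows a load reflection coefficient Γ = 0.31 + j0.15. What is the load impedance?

Z_L = Z_0·(1 + Γ)/(1 − Γ) = 50·(1.31 + j0.15)/(0.69 − j0.15)

Z_L ≈ 88.4 + j30.1 Ω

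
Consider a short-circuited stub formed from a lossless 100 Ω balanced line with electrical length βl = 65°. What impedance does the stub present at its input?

Z_in ≈ +j214 Ω

tan(βl) = 2.14
For a short-circuited stub, Z_in = jZ_0·tan(βl)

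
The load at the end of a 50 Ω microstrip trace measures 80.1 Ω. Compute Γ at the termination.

Γ = 0.231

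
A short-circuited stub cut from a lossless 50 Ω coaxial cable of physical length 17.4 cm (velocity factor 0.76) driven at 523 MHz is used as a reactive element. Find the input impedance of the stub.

Z_in ≈ −j36.7 Ω

λ = v/f = 0.76·c / 523 MHz = 0.436 m
βl = 2π·l/λ = 2π × 0.399 = 144°
tan(βl) = -0.735
For a short-circuited stub, Z_in = jZ_0·tan(βl)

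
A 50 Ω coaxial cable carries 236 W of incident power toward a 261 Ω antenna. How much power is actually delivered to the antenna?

P_delivered ≈ 127 W

Γ = (261 − 50)/(261 + 50) = 0.678
|Γ|² = 0.46
P_refl = |Γ|²·P_inc = 109 W, P_del = (1 − |Γ|²)·P_inc = 127 W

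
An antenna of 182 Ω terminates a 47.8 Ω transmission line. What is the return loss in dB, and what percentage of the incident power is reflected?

Γ = (182 − 47.8)/(182 + 47.8) = 0.584
RL = −20·log₁₀(0.584) = 4.67 dB
P_refl/P_inc = |Γ|² = 0.341

RL ≈ 4.67 dB; 34.1% of incident power reflected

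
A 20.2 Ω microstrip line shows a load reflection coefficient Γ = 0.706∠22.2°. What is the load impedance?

Z_L = Z_0·(1 + Γ)/(1 − Γ) = 20.2·(1.65 + j0.267)/(0.346 − j0.267)

Z_L ≈ 53 + j56.4 Ω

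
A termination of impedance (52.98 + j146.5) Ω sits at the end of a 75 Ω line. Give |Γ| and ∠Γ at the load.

Γ = (Z_L − Z_0)/(Z_L + Z_0) = (-22.02 + j146.5)/(128 + j146.5)
|Γ| = 148/195 = 0.762

Γ ≈ 0.762 ∠ 49.7°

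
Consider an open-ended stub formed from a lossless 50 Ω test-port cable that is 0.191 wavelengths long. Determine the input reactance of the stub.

X_in ≈ -19.4 Ω (capacitive)

βl = 2π × 0.191 = 68.8°
tan(βl) = 2.57
For an open-ended stub, Z_in = −jZ_0·cot(βl) = −jZ_0/tan(βl)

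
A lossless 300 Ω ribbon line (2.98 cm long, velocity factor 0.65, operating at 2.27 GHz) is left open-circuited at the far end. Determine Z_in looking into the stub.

λ = v/f = 0.65·c / 2.27 GHz = 0.0859 m
βl = 2π·l/λ = 2π × 0.347 = 125°
tan(βl) = -1.43
For an open-circuited stub, Z_in = −jZ_0·cot(βl) = −jZ_0/tan(βl)

Z_in ≈ +j209 Ω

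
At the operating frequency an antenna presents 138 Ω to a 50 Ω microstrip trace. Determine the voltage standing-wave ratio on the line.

VSWR ≈ 2.76

For a purely resistive load, VSWR = R_L/Z_0 or Z_0/R_L (whichever > 1) = 138/50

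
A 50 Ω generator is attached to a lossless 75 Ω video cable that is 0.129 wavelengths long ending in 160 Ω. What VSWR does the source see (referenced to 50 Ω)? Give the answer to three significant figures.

VSWR ≈ 2.36

βl = 2π × 0.129 = 46.4°
tan(βl) = 1.05
Z_in = Z_0·(Z_L + jZ_0·tanβl)/(Z_0 + jZ_L·tanβl) = 55.9 − j46.4 Ω
Γ_s = (Z_in − Z_s)/(Z_in + Z_s) = (5.85 − j46.4)/(106 − j46.4), |Γ_s| = 0.405
VSWR = (1 + |Γ_s|)/(1 − |Γ_s|)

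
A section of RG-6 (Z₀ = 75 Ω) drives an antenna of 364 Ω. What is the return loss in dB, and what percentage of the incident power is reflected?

Γ = (364 − 75)/(364 + 75) = 0.658
RL = −20·log₁₀(0.658) = 3.63 dB
P_refl/P_inc = |Γ|² = 0.433

RL ≈ 3.63 dB; 43.3% of incident power reflected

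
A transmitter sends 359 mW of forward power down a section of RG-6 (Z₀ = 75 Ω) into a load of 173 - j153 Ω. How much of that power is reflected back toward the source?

P_reflected ≈ 140 mW

|Γ| = |(98 − j153)/(248 − j153)| = 0.624
|Γ|² = 0.389
P_refl = |Γ|²·P_inc = 140 mW, P_del = (1 − |Γ|²)·P_inc = 219 mW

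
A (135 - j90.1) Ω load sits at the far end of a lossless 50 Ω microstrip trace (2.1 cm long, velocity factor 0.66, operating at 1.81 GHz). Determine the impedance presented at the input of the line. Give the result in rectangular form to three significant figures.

Z_in ≈ 12.8 − j8.71 Ω

λ = v/f = 0.66·c / 1.81 GHz = 0.109 m
βl = 2π·l/λ = 2π × 0.192 = 69.1°
tan(βl) = tan(69.1°) = 2.62
Z_in = Z_0·(Z_L + jZ_0·tanβl)/(Z_0 + jZ_L·tanβl)
     = 50·(135 + j40.9)/(286 + j354)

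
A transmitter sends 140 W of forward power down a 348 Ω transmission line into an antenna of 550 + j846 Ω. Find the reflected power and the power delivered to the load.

P_reflected ≈ 69.6 W; P_delivered ≈ 70.4 W

|Γ| = |(202 + j846)/(898 + j846)| = 0.705
|Γ|² = 0.497
P_refl = |Γ|²·P_inc = 69.6 W, P_del = (1 − |Γ|²)·P_inc = 70.4 W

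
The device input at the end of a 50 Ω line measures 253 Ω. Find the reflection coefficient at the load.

Γ = (Z_L − Z_0)/(Z_L + Z_0) = (253 − 50)/(253 + 50) = 203/303

Γ = 0.67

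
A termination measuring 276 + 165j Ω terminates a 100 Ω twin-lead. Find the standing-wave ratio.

Γ = (Z_L − Z_0)/(Z_L + Z_0) = (176 + j165)/(376 + j165)
|Γ| = 241/411 = 0.588
VSWR = (1 + |Γ|)/(1 − |Γ|) = 1.59/0.412

VSWR ≈ 3.85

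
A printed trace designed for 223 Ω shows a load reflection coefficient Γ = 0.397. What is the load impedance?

Z_L ≈ 517 Ω

Z_L = Z_0·(1 + Γ)/(1 − Γ) = 223·(1.4)/(0.603)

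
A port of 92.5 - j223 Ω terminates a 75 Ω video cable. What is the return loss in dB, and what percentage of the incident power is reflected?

Γ = (17.5 − j223)/(167.5 − j223), |Γ| = 0.802
RL = −20·log₁₀(0.802) = 1.92 dB
P_refl/P_inc = |Γ|² = 0.643

RL ≈ 1.92 dB; 64.3% of incident power reflected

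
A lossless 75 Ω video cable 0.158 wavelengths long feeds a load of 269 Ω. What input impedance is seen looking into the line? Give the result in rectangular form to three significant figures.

Z_in ≈ 28.9 − j43.7 Ω

βl = 2π × 0.158 = 56.9°
tan(βl) = tan(56.9°) = 1.53
Z_in = Z_0·(Z_L + jZ_0·tanβl)/(Z_0 + jZ_L·tanβl)
     = 75·(269 + j115)/(75 + j412)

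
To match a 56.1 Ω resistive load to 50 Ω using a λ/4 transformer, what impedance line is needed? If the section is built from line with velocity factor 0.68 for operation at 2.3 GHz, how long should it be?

Z_qwt = √(Z_0·R_L) = √(50 × 56.1) = √2805
λ = 0.68·c/f = 0.0887 m, so l = λ/4 = 0.0222 m

Z_qwt ≈ 53 Ω; length ≈ 2.22 cm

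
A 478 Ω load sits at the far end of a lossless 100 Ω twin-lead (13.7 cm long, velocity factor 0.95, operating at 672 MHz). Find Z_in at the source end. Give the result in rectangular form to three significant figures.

Z_in ≈ 25.8 + j46.7 Ω

λ = v/f = 0.95·c / 672 MHz = 0.424 m
βl = 2π·l/λ = 2π × 0.323 = 116°
tan(βl) = tan(116°) = -2.02
Z_in = Z_0·(Z_L + jZ_0·tanβl)/(Z_0 + jZ_L·tanβl)
     = 100·(478 − j202)/(100 − j968)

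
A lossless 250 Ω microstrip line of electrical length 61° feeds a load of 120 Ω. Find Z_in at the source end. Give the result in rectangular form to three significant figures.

tan(βl) = tan(61°) = 1.8
Z_in = Z_0·(Z_L + jZ_0·tanβl)/(Z_0 + jZ_L·tanβl)
     = 250·(120 + j451)/(250 + j216)

Z_in ≈ 292 + j198 Ω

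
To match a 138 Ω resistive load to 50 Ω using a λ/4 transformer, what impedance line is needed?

Z_qwt ≈ 83.1 Ω

Z_qwt = √(Z_0·R_L) = √(50 × 138) = √6900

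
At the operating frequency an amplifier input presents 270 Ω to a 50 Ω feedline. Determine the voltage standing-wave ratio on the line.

Γ = (270 − 50)/(270 + 50) = 0.688
VSWR = (1 + 0.688)/(1 − 0.688)

VSWR ≈ 5.4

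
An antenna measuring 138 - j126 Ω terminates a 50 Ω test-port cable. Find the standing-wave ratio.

Γ = (Z_L − Z_0)/(Z_L + Z_0) = (88 − j126)/(188 − j126)
|Γ| = 154/226 = 0.679
VSWR = (1 + |Γ|)/(1 − |Γ|) = 1.68/0.321

VSWR ≈ 5.23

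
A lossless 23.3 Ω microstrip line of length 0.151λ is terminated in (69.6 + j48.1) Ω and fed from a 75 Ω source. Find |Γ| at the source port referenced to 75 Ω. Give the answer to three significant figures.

βl = 2π × 0.151 = 54.4°
tan(βl) = 1.39
Z_in = Z_0·(Z_L + jZ_0·tanβl)/(Z_0 + jZ_L·tanβl) = 9.81 − j21.1 Ω
Γ_s = (Z_in − Z_s)/(Z_in + Z_s) = (-65.2 − j21.1)/(84.8 − j21.1), |Γ_s| = 0.784

|Γ| ≈ 0.784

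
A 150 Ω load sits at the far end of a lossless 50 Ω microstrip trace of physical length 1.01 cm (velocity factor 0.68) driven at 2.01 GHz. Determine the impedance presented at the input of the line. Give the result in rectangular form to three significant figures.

Z_in ≈ 40.1 − j50.7 Ω

λ = v/f = 0.68·c / 2.01 GHz = 0.101 m
βl = 2π·l/λ = 2π × 0.0995 = 35.8°
tan(βl) = tan(35.8°) = 0.722
Z_in = Z_0·(Z_L + jZ_0·tanβl)/(Z_0 + jZ_L·tanβl)
     = 50·(150 + j36.1)/(50 + j108)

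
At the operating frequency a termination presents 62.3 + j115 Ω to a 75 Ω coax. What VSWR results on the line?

VSWR ≈ 4.65

Γ = (Z_L − Z_0)/(Z_L + Z_0) = (-12.7 + j115)/(137.3 + j115)
|Γ| = 116/179 = 0.646
VSWR = (1 + |Γ|)/(1 − |Γ|) = 1.65/0.354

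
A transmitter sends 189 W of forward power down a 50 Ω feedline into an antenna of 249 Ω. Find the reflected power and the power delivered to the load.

Γ = (249 − 50)/(249 + 50) = 0.666
|Γ|² = 0.443
P_refl = |Γ|²·P_inc = 83.7 W, P_del = (1 − |Γ|²)·P_inc = 105 W

P_reflected ≈ 83.7 W; P_delivered ≈ 105 W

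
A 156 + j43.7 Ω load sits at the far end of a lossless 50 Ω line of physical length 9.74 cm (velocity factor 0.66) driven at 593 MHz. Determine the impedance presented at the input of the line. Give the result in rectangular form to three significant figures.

λ = v/f = 0.66·c / 593 MHz = 0.334 m
βl = 2π·l/λ = 2π × 0.292 = 105°
tan(βl) = tan(105°) = -3.73
Z_in = Z_0·(Z_L + jZ_0·tanβl)/(Z_0 + jZ_L·tanβl)
     = 50·(156 − j143)/(213 − j582)

Z_in ≈ 15.1 + j7.87 Ω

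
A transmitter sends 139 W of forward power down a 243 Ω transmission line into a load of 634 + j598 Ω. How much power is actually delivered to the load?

P_delivered ≈ 76 W

|Γ| = |(391 + j598)/(877 + j598)| = 0.673
|Γ|² = 0.453
P_refl = |Γ|²·P_inc = 63 W, P_del = (1 − |Γ|²)·P_inc = 76 W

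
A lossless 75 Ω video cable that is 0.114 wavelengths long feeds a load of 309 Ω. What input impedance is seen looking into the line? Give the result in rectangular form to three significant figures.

βl = 2π × 0.114 = 41°
tan(βl) = tan(41°) = 0.871
Z_in = Z_0·(Z_L + jZ_0·tanβl)/(Z_0 + jZ_L·tanβl)
     = 75·(309 + j65.3)/(75 + j269)

Z_in ≈ 39.2 − j75.2 Ω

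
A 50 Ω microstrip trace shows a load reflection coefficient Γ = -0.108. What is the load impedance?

Z_L ≈ 40.3 Ω

Z_L = Z_0·(1 + Γ)/(1 − Γ) = 50·(0.892)/(1.11)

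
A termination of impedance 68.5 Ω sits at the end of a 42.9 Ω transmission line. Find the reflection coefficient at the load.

Γ = 0.23

Γ = (Z_L − Z_0)/(Z_L + Z_0) = (68.5 − 42.9)/(68.5 + 42.9) = 25.6/111.4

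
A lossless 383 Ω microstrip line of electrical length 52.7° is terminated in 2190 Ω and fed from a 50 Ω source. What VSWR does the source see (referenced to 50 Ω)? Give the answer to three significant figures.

VSWR ≈ 17.4

tan(βl) = 1.31
Z_in = Z_0·(Z_L + jZ_0·tanβl)/(Z_0 + jZ_L·tanβl) = 104 − j278 Ω
Γ_s = (Z_in − Z_s)/(Z_in + Z_s) = (54 − j278)/(154 − j278), |Γ_s| = 0.891
VSWR = (1 + |Γ_s|)/(1 − |Γ_s|)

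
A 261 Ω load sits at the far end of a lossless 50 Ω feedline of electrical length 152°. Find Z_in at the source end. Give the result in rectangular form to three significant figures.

tan(βl) = tan(152°) = -0.532
Z_in = Z_0·(Z_L + jZ_0·tanβl)/(Z_0 + jZ_L·tanβl)
     = 50·(261 − j26.6)/(50 − j139)

Z_in ≈ 38.5 + j80.2 Ω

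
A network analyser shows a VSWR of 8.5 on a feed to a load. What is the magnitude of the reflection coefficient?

|Γ| ≈ 0.789

|Γ| = (S − 1)/(S + 1) = (8.5 − 1)/(8.5 + 1) = 7.5/9.5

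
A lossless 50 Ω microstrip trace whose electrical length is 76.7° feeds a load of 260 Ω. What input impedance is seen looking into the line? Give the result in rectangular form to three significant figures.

tan(βl) = tan(76.7°) = 4.23
Z_in = Z_0·(Z_L + jZ_0·tanβl)/(Z_0 + jZ_L·tanβl)
     = 50·(260 + j212)/(50 + j1100)

Z_in ≈ 10.1 − j11.4 Ω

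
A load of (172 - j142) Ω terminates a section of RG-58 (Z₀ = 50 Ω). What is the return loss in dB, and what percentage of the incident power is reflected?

RL ≈ 2.97 dB; 50.5% of incident power reflected

Γ = (122 − j142)/(222 − j142), |Γ| = 0.71
RL = −20·log₁₀(0.71) = 2.97 dB
P_refl/P_inc = |Γ|² = 0.505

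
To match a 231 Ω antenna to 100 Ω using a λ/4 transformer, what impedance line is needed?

Z_qwt ≈ 152 Ω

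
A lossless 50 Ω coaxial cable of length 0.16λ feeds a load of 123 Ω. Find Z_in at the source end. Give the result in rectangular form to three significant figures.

Z_in ≈ 26.7 − j24.8 Ω

βl = 2π × 0.16 = 57.6°
tan(βl) = tan(57.6°) = 1.58
Z_in = Z_0·(Z_L + jZ_0·tanβl)/(Z_0 + jZ_L·tanβl)
     = 50·(123 + j78.8)/(50 + j194)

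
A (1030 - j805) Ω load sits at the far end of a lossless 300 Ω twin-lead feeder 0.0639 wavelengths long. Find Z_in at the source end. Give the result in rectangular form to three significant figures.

βl = 2π × 0.0639 = 23°
tan(βl) = tan(23°) = 0.425
Z_in = Z_0·(Z_L + jZ_0·tanβl)/(Z_0 + jZ_L·tanβl)
     = 300·(1030 − j678)/(642 + j437)

Z_in ≈ 181 − j440 Ω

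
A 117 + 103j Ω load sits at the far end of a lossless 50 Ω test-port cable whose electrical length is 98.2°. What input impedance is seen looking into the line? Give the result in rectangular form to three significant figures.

Z_in ≈ 11.6 − j3.68 Ω

tan(βl) = tan(98.2°) = -6.94
Z_in = Z_0·(Z_L + jZ_0·tanβl)/(Z_0 + jZ_L·tanβl)
     = 50·(117 − j244)/(765 − j812)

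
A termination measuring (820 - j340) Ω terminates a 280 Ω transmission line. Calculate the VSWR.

Γ = (Z_L − Z_0)/(Z_L + Z_0) = (540 − j340)/(1100 − j340)
|Γ| = 638/1150 = 0.554
VSWR = (1 + |Γ|)/(1 − |Γ|) = 1.55/0.446

VSWR ≈ 3.49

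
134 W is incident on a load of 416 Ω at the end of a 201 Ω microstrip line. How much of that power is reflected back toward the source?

Γ = (416 − 201)/(416 + 201) = 0.348
|Γ|² = 0.121
P_refl = |Γ|²·P_inc = 16.3 W, P_del = (1 − |Γ|²)·P_inc = 118 W

P_reflected ≈ 16.3 W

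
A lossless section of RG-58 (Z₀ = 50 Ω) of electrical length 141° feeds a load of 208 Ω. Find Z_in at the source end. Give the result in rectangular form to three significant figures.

Z_in ≈ 27.9 + j53.5 Ω

tan(βl) = tan(141°) = -0.81
Z_in = Z_0·(Z_L + jZ_0·tanβl)/(Z_0 + jZ_L·tanβl)
     = 50·(208 − j40.5)/(50 − j168)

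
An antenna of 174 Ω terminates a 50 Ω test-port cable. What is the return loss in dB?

RL ≈ 5.14 dB

Γ = (174 − 50)/(174 + 50) = 0.554
RL = −20·log₁₀|Γ| = −20·log₁₀(0.554)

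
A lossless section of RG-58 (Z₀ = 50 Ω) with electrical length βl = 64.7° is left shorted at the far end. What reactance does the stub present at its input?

X_in ≈ 106 Ω (inductive)

tan(βl) = 2.12
For a shorted stub, Z_in = jZ_0·tan(βl)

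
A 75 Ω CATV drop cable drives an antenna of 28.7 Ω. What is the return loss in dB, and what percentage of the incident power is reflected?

Γ = (28.7 − 75)/(28.7 + 75) = -0.446
RL = −20·log₁₀(0.446) = 7 dB
P_refl/P_inc = |Γ|² = 0.199

RL ≈ 7 dB; 19.9% of incident power reflected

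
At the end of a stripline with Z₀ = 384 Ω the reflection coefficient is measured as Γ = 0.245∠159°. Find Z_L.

Z_L = Z_0·(1 + Γ)/(1 − Γ) = 384·(0.771 + j0.0878)/(1.23 − j0.0878)

Z_L ≈ 238 + j44.4 Ω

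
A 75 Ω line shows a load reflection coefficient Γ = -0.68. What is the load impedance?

Z_L = Z_0·(1 + Γ)/(1 − Γ) = 75·(0.32)/(1.68)

Z_L ≈ 14.3 Ω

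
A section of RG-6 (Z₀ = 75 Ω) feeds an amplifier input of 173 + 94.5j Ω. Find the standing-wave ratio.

VSWR ≈ 3.11

Γ = (Z_L − Z_0)/(Z_L + Z_0) = (98 + j94.5)/(248 + j94.5)
|Γ| = 136/265 = 0.513
VSWR = (1 + |Γ|)/(1 − |Γ|) = 1.51/0.487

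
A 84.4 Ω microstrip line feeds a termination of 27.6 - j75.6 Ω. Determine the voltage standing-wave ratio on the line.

VSWR ≈ 5.66

Γ = (Z_L − Z_0)/(Z_L + Z_0) = (-56.8 − j75.6)/(112 − j75.6)
|Γ| = 94.6/135 = 0.7
VSWR = (1 + |Γ|)/(1 − |Γ|) = 1.7/0.3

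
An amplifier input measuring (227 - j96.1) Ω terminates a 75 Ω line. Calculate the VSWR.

VSWR ≈ 3.62

Γ = (Z_L − Z_0)/(Z_L + Z_0) = (152 − j96.1)/(302 − j96.1)
|Γ| = 180/317 = 0.567
VSWR = (1 + |Γ|)/(1 − |Γ|) = 1.57/0.433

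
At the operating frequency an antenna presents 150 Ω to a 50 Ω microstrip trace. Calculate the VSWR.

For a purely resistive load, VSWR = R_L/Z_0 or Z_0/R_L (whichever > 1) = 150/50

VSWR ≈ 3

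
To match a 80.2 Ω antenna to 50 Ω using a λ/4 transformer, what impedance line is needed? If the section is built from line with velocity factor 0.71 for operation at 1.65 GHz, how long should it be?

Z_qwt ≈ 63.3 Ω; length ≈ 3.23 cm

Z_qwt = √(Z_0·R_L) = √(50 × 80.2) = √4010
λ = 0.71·c/f = 0.129 m, so l = λ/4 = 0.0323 m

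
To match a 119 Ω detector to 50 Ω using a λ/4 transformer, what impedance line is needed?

Z_qwt ≈ 77.1 Ω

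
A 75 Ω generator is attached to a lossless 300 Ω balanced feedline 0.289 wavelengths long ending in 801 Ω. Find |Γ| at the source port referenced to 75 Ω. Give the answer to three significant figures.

βl = 2π × 0.289 = 104°
tan(βl) = -4
Z_in = Z_0·(Z_L + jZ_0·tanβl)/(Z_0 + jZ_L·tanβl) = 118 + j63.9 Ω
Γ_s = (Z_in − Z_s)/(Z_in + Z_s) = (43.3 + j63.9)/(193 + j63.9), |Γ_s| = 0.379

|Γ| ≈ 0.379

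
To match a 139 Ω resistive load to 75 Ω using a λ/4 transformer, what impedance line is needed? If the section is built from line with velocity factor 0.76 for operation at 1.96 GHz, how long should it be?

Z_qwt = √(Z_0·R_L) = √(75 × 139) = √10420
λ = 0.76·c/f = 0.116 m, so l = λ/4 = 0.0291 m

Z_qwt ≈ 102 Ω; length ≈ 2.91 cm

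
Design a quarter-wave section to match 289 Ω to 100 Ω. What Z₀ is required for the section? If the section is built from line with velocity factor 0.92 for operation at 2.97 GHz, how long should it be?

Z_qwt ≈ 170 Ω; length ≈ 2.32 cm

Z_qwt = √(Z_0·R_L) = √(100 × 289) = √28900
λ = 0.92·c/f = 0.0929 m, so l = λ/4 = 0.0232 m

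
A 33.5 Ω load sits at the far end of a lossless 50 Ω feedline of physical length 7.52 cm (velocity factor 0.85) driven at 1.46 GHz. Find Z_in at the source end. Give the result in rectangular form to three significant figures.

λ = v/f = 0.85·c / 1.46 GHz = 0.175 m
βl = 2π·l/λ = 2π × 0.431 = 155°
tan(βl) = tan(155°) = -0.466
Z_in = Z_0·(Z_L + jZ_0·tanβl)/(Z_0 + jZ_L·tanβl)
     = 50·(33.5 − j23.3)/(50 − j15.6)

Z_in ≈ 37.2 − j11.7 Ω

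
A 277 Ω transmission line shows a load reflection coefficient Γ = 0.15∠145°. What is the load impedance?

Z_L = Z_0·(1 + Γ)/(1 − Γ) = 277·(0.877 + j0.086)/(1.12 − j0.086)

Z_L ≈ 213 + j37.6 Ω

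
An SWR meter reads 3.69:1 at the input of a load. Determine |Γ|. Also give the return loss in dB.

|Γ| ≈ 0.574; return loss ≈ 4.83 dB

|Γ| = (S − 1)/(S + 1) = (3.69 − 1)/(3.69 + 1) = 2.69/4.69
RL = −20·log₁₀|Γ| = −20·log₁₀(0.574)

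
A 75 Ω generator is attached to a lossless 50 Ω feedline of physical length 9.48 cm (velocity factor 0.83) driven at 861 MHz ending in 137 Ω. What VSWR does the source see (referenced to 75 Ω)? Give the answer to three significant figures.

VSWR ≈ 3.64

λ = v/f = 0.83·c / 861 MHz = 0.289 m
βl = 2π·l/λ = 2π × 0.328 = 118°
tan(βl) = -1.88
Z_in = Z_0·(Z_L + jZ_0·tanβl)/(Z_0 + jZ_L·tanβl) = 22.6 + j22.2 Ω
Γ_s = (Z_in − Z_s)/(Z_in + Z_s) = (-52.4 + j22.2)/(97.6 + j22.2), |Γ_s| = 0.569
VSWR = (1 + |Γ_s|)/(1 − |Γ_s|)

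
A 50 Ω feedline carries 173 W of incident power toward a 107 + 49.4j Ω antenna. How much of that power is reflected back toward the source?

P_reflected ≈ 36.3 W

|Γ| = |(57 + j49.4)/(157 + j49.4)| = 0.458
|Γ|² = 0.21
P_refl = |Γ|²·P_inc = 36.3 W, P_del = (1 − |Γ|²)·P_inc = 137 W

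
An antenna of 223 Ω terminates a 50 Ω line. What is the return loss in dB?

RL ≈ 3.96 dB

Γ = (223 − 50)/(223 + 50) = 0.634
RL = −20·log₁₀|Γ| = −20·log₁₀(0.634)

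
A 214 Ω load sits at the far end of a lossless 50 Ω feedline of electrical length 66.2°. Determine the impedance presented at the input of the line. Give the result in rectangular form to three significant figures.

Z_in ≈ 13.8 − j20.6 Ω

tan(βl) = tan(66.2°) = 2.27
Z_in = Z_0·(Z_L + jZ_0·tanβl)/(Z_0 + jZ_L·tanβl)
     = 50·(214 + j113)/(50 + j485)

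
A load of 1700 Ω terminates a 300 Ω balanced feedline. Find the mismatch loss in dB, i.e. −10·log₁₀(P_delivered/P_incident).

mismatch loss ≈ 2.92 dB

Γ = (1700 − 300)/(1700 + 300) = 0.7
|Γ|² = 0.49, so P_del/P_inc = 1 − |Γ|² = 0.51
ML = −10·log₁₀(1 − |Γ|²)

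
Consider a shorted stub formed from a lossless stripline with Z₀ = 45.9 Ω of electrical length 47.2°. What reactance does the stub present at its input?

tan(βl) = 1.08
For a shorted stub, Z_in = jZ_0·tan(βl)

X_in ≈ 49.6 Ω (inductive)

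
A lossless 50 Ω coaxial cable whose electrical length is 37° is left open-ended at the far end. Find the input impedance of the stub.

Z_in ≈ −j66.4 Ω

tan(βl) = 0.754
For an open-ended stub, Z_in = −jZ_0·cot(βl) = −jZ_0/tan(βl)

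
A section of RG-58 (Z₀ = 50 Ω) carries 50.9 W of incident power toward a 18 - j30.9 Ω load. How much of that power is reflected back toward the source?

P_reflected ≈ 18.1 W

|Γ| = |(-32 − j30.9)/(68 − j30.9)| = 0.596
|Γ|² = 0.355
P_refl = |Γ|²·P_inc = 18.1 W, P_del = (1 − |Γ|²)·P_inc = 32.8 W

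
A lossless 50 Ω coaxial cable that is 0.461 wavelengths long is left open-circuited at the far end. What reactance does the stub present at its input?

X_in ≈ 200 Ω (inductive)

βl = 2π × 0.461 = 166°
tan(βl) = -0.25
For an open-circuited stub, Z_in = −jZ_0·cot(βl) = −jZ_0/tan(βl)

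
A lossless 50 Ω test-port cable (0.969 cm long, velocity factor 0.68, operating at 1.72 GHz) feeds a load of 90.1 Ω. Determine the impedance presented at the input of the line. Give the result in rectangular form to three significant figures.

Z_in ≈ 58.4 − j31.2 Ω

λ = v/f = 0.68·c / 1.72 GHz = 0.119 m
βl = 2π·l/λ = 2π × 0.0817 = 29.4°
tan(βl) = tan(29.4°) = 0.564
Z_in = Z_0·(Z_L + jZ_0·tanβl)/(Z_0 + jZ_L·tanβl)
     = 50·(90.1 + j28.2)/(50 + j50.8)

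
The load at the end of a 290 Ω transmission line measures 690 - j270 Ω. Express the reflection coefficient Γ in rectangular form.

Γ = (Z_L − Z_0)/(Z_L + Z_0) = (400 − j270)/(980 − j270)

Γ ≈ 0.45 − j0.152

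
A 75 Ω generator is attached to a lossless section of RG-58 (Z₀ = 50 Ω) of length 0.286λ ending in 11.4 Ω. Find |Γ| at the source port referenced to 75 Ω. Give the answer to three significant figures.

βl = 2π × 0.286 = 103°
tan(βl) = -4.35
Z_in = Z_0·(Z_L + jZ_0·tanβl)/(Z_0 + jZ_L·tanβl) = 114 − j104 Ω
Γ_s = (Z_in − Z_s)/(Z_in + Z_s) = (39.4 − j104)/(189 − j104), |Γ_s| = 0.515

|Γ| ≈ 0.515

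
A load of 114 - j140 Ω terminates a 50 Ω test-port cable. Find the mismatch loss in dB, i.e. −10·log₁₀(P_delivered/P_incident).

mismatch loss ≈ 3.09 dB

Γ = (64 − j140)/(164 − j140), |Γ| = 0.714
|Γ|² = 0.51, so P_del/P_inc = 1 − |Γ|² = 0.49
ML = −10·log₁₀(1 − |Γ|²)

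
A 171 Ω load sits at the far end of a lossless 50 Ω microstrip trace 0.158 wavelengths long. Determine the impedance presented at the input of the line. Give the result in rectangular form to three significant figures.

βl = 2π × 0.158 = 56.9°
tan(βl) = tan(56.9°) = 1.53
Z_in = Z_0·(Z_L + jZ_0·tanβl)/(Z_0 + jZ_L·tanβl)
     = 50·(171 + j76.6)/(50 + j262)

Z_in ≈ 20.1 − j28.8 Ω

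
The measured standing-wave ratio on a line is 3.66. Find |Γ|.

|Γ| ≈ 0.571

|Γ| = (S − 1)/(S + 1) = (3.66 − 1)/(3.66 + 1) = 2.66/4.66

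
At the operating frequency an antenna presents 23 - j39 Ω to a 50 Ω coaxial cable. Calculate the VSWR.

Γ = (Z_L − Z_0)/(Z_L + Z_0) = (-27 − j39)/(73 − j39)
|Γ| = 47.4/82.8 = 0.573
VSWR = (1 + |Γ|)/(1 − |Γ|) = 1.57/0.427

VSWR ≈ 3.69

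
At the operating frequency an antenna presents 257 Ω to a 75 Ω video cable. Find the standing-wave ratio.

VSWR ≈ 3.43

For a purely resistive load, VSWR = R_L/Z_0 or Z_0/R_L (whichever > 1) = 257/75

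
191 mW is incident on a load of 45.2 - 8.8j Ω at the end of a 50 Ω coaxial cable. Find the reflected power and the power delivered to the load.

|Γ| = |(-4.8 − j8.8)/(95.2 − j8.8)| = 0.105
|Γ|² = 0.011
P_refl = |Γ|²·P_inc = 2.1 mW, P_del = (1 − |Γ|²)·P_inc = 189 mW

P_reflected ≈ 2.1 mW; P_delivered ≈ 189 mW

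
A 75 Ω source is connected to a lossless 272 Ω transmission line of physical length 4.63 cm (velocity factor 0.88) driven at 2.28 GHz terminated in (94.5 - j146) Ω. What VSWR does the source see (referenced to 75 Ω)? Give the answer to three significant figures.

VSWR ≈ 11.9

λ = v/f = 0.88·c / 2.28 GHz = 0.116 m
βl = 2π·l/λ = 2π × 0.4 = 144°
tan(βl) = -0.728
Z_in = Z_0·(Z_L + jZ_0·tanβl)/(Z_0 + jZ_L·tanβl) = 332 − j427 Ω
Γ_s = (Z_in − Z_s)/(Z_in + Z_s) = (257 − j427)/(407 − j427), |Γ_s| = 0.845
VSWR = (1 + |Γ_s|)/(1 − |Γ_s|)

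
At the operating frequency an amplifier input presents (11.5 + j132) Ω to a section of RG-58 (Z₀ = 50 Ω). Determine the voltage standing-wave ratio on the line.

VSWR ≈ 34.9

Γ = (Z_L − Z_0)/(Z_L + Z_0) = (-38.5 + j132)/(61.5 + j132)
|Γ| = 138/146 = 0.944
VSWR = (1 + |Γ|)/(1 − |Γ|) = 1.94/0.0558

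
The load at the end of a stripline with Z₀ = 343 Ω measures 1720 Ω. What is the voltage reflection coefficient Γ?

Γ = 0.667

Γ = (Z_L − Z_0)/(Z_L + Z_0) = (1720 − 343)/(1720 + 343) = 1377/2063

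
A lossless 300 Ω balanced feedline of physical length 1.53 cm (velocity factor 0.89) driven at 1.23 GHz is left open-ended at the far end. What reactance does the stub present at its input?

λ = v/f = 0.89·c / 1.23 GHz = 0.217 m
βl = 2π·l/λ = 2π × 0.0705 = 25.4°
tan(βl) = 0.474
For an open-ended stub, Z_in = −jZ_0·cot(βl) = −jZ_0/tan(βl)

X_in ≈ -633 Ω (capacitive)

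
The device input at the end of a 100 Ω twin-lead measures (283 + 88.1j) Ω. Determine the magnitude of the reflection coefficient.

|Γ| ≈ 0.517

Γ = (Z_L − Z_0)/(Z_L + Z_0) = (183 + j88.1)/(383 + j88.1)
|Γ| = 203/393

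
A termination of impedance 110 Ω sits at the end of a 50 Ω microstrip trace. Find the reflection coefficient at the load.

Γ = (Z_L − Z_0)/(Z_L + Z_0) = (110 − 50)/(110 + 50) = 60/160

Γ = 0.375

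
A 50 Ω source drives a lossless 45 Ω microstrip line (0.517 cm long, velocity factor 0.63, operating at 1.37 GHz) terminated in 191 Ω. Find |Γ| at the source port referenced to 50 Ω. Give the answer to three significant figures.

|Γ| ≈ 0.589

λ = v/f = 0.63·c / 1.37 GHz = 0.138 m
βl = 2π·l/λ = 2π × 0.0375 = 13.5°
tan(βl) = 0.24
Z_in = Z_0·(Z_L + jZ_0·tanβl)/(Z_0 + jZ_L·tanβl) = 99.2 − j90.2 Ω
Γ_s = (Z_in − Z_s)/(Z_in + Z_s) = (49.2 − j90.2)/(149 − j90.2), |Γ_s| = 0.589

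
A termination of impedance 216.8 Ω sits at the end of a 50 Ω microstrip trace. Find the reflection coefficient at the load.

Γ = (Z_L − Z_0)/(Z_L + Z_0) = (216.8 − 50)/(216.8 + 50) = 166.8/266.8

Γ = 0.625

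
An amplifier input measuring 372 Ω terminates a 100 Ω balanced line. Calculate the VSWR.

VSWR ≈ 3.72

For a purely resistive load, VSWR = R_L/Z_0 or Z_0/R_L (whichever > 1) = 372/100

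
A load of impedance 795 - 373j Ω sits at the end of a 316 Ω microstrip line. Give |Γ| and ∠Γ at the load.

Γ ≈ 0.518 ∠ -19.3°

Γ = (Z_L − Z_0)/(Z_L + Z_0) = (479 − j373)/(1111 − j373)
|Γ| = 607/1170 = 0.518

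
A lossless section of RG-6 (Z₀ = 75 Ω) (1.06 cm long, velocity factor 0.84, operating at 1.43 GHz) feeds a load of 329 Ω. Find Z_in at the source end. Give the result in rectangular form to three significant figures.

λ = v/f = 0.84·c / 1.43 GHz = 0.176 m
βl = 2π·l/λ = 2π × 0.0602 = 21.7°
tan(βl) = tan(21.7°) = 0.397
Z_in = Z_0·(Z_L + jZ_0·tanβl)/(Z_0 + jZ_L·tanβl)
     = 75·(329 + j29.8)/(75 + j131)

Z_in ≈ 94.4 − j135 Ω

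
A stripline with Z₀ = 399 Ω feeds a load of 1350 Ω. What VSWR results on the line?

VSWR ≈ 3.38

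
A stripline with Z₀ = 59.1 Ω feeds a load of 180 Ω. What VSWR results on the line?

VSWR ≈ 3.05

For a purely resistive load, VSWR = R_L/Z_0 or Z_0/R_L (whichever > 1) = 180/59.1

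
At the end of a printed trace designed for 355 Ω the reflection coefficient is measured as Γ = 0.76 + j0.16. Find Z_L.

Z_L = Z_0·(1 + Γ)/(1 − Γ) = 355·(1.76 + j0.16)/(0.24 − j0.16)

Z_L ≈ 1690 + j1370 Ω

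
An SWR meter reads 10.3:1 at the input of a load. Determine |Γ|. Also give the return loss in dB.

|Γ| = (S − 1)/(S + 1) = (10.3 − 1)/(10.3 + 1) = 9.3/11.3
RL = −20·log₁₀|Γ| = −20·log₁₀(0.823)

|Γ| ≈ 0.823; return loss ≈ 1.69 dB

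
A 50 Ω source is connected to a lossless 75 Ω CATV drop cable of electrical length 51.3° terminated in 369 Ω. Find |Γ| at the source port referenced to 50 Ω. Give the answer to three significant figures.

tan(βl) = 1.25
Z_in = Z_0·(Z_L + jZ_0·tanβl)/(Z_0 + jZ_L·tanβl) = 24.4 − j56.1 Ω
Γ_s = (Z_in − Z_s)/(Z_in + Z_s) = (-25.6 − j56.1)/(74.4 − j56.1), |Γ_s| = 0.662

|Γ| ≈ 0.662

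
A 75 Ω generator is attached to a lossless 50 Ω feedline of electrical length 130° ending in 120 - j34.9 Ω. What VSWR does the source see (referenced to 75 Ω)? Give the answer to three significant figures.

VSWR ≈ 2.84

tan(βl) = -1.19
Z_in = Z_0·(Z_L + jZ_0·tanβl)/(Z_0 + jZ_L·tanβl) = 35.4 + j39.9 Ω
Γ_s = (Z_in − Z_s)/(Z_in + Z_s) = (-39.6 + j39.9)/(110 + j39.9), |Γ_s| = 0.479
VSWR = (1 + |Γ_s|)/(1 − |Γ_s|)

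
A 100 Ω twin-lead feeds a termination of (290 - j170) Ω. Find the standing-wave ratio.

Γ = (Z_L − Z_0)/(Z_L + Z_0) = (190 − j170)/(390 − j170)
|Γ| = 255/425 = 0.599
VSWR = (1 + |Γ|)/(1 − |Γ|) = 1.6/0.401

VSWR ≈ 3.99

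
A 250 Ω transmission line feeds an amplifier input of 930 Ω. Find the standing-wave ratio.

VSWR ≈ 3.72

For a purely resistive load, VSWR = R_L/Z_0 or Z_0/R_L (whichever > 1) = 930/250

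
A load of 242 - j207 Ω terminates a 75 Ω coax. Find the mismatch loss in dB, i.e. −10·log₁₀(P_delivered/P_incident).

mismatch loss ≈ 2.95 dB

Γ = (167 − j207)/(317 − j207), |Γ| = 0.702
|Γ|² = 0.494, so P_del/P_inc = 1 − |Γ|² = 0.506
ML = −10·log₁₀(1 − |Γ|²)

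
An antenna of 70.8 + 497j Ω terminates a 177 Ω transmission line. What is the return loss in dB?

RL ≈ 0.77 dB

Γ = (-106.2 + j497)/(247.8 + j497), |Γ| = 0.915
RL = −20·log₁₀|Γ| = −20·log₁₀(0.915)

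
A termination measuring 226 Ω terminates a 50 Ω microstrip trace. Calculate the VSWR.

Γ = (226 − 50)/(226 + 50) = 0.638
VSWR = (1 + 0.638)/(1 − 0.638)

VSWR ≈ 4.52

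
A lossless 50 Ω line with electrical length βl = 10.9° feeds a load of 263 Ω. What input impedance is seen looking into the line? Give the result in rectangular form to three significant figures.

Z_in ≈ 135 − j127 Ω

tan(βl) = tan(10.9°) = 0.193
Z_in = Z_0·(Z_L + jZ_0·tanβl)/(Z_0 + jZ_L·tanβl)
     = 50·(263 + j9.63)/(50 + j50.6)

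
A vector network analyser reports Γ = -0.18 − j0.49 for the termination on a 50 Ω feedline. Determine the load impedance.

Z_L ≈ 22.3 − j30 Ω

Z_L = Z_0·(1 + Γ)/(1 − Γ) = 50·(0.82 − j0.49)/(1.18 + j0.49)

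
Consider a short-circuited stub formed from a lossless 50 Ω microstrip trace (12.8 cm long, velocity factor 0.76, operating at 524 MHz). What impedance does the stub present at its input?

Z_in ≈ −j175 Ω

λ = v/f = 0.76·c / 524 MHz = 0.435 m
βl = 2π·l/λ = 2π × 0.294 = 106°
tan(βl) = -3.51
For a short-circuited stub, Z_in = jZ_0·tan(βl)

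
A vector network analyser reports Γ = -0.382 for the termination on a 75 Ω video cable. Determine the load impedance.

Z_L ≈ 33.5 Ω

Z_L = Z_0·(1 + Γ)/(1 − Γ) = 75·(0.618)/(1.38)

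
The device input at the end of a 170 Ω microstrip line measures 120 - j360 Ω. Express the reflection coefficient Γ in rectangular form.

Γ ≈ 0.539 − j0.573

Γ = (Z_L − Z_0)/(Z_L + Z_0) = (-50 − j360)/(290 − j360)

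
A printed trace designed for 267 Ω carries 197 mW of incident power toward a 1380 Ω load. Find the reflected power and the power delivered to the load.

Γ = (1380 − 267)/(1380 + 267) = 0.676
|Γ|² = 0.457
P_refl = |Γ|²·P_inc = 90 mW, P_del = (1 − |Γ|²)·P_inc = 107 mW

P_reflected ≈ 90 mW; P_delivered ≈ 107 mW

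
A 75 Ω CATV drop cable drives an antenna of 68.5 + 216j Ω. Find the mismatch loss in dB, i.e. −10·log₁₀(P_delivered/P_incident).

Γ = (-6.5 + j216)/(143.5 + j216), |Γ| = 0.833
|Γ|² = 0.694, so P_del/P_inc = 1 − |Γ|² = 0.306
ML = −10·log₁₀(1 − |Γ|²)

mismatch loss ≈ 5.15 dB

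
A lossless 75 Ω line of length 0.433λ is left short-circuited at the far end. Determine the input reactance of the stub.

X_in ≈ -33.6 Ω (capacitive)

βl = 2π × 0.433 = 156°
tan(βl) = -0.448
For a short-circuited stub, Z_in = jZ_0·tan(βl)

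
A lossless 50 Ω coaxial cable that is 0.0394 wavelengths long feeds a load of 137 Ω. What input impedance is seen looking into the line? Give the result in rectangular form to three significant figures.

βl = 2π × 0.0394 = 14.2°
tan(βl) = tan(14.2°) = 0.253
Z_in = Z_0·(Z_L + jZ_0·tanβl)/(Z_0 + jZ_L·tanβl)
     = 50·(137 + j12.6)/(50 + j34.6)

Z_in ≈ 98.5 − j55.6 Ω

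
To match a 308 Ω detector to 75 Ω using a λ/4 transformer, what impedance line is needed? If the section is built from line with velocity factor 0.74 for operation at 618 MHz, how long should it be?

Z_qwt = √(Z_0·R_L) = √(75 × 308) = √23100
λ = 0.74·c/f = 0.359 m, so l = λ/4 = 0.0898 m

Z_qwt ≈ 152 Ω; length ≈ 8.98 cm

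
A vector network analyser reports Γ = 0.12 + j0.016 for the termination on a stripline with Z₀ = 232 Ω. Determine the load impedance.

Z_L = Z_0·(1 + Γ)/(1 − Γ) = 232·(1.12 + j0.016)/(0.88 − j0.016)

Z_L ≈ 295 + j9.58 Ω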